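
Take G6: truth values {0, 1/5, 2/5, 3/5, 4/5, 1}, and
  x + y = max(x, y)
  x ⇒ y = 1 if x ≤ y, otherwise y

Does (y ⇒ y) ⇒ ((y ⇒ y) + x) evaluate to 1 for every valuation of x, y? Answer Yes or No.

Yes

At x = 2/5, y = 1/5, for instance:
y ⇒ y = 1/5 ⇒ 1/5 = 1
(y ⇒ y) + x = 1 + 2/5 = 1
(y ⇒ y) ⇒ ((y ⇒ y) + x) = 1 ⇒ 1 = 1
and checking the remaining 35 assignments likewise gives ≥ 1 in every case.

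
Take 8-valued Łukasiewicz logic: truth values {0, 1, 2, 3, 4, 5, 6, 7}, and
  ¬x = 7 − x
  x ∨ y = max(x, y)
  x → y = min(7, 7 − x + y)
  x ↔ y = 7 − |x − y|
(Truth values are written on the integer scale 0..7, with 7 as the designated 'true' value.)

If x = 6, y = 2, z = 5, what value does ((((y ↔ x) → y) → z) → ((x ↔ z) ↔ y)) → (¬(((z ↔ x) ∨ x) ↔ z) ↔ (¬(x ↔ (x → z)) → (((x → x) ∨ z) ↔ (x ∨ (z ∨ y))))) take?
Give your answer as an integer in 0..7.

y ↔ x = 2 ↔ 6 = 3
(y ↔ x) → y = 3 → 2 = 6
((y ↔ x) → y) → z = 6 → 5 = 6
x ↔ z = 6 ↔ 5 = 6
(x ↔ z) ↔ y = 6 ↔ 2 = 3
(((y ↔ x) → y) → z) → ((x ↔ z) ↔ y) = 6 → 3 = 4
z ↔ x = 5 ↔ 6 = 6
(z ↔ x) ∨ x = 6 ∨ 6 = 6
((z ↔ x) ∨ x) ↔ z = 6 ↔ 5 = 6
¬(((z ↔ x) ∨ x) ↔ z) = ¬6 = 1
x → z = 6 → 5 = 6
x ↔ (x → z) = 6 ↔ 6 = 7
¬(x ↔ (x → z)) = ¬7 = 0
x → x = 6 → 6 = 7
(x → x) ∨ z = 7 ∨ 5 = 7
z ∨ y = 5 ∨ 2 = 5
x ∨ (z ∨ y) = 6 ∨ 5 = 6
((x → x) ∨ z) ↔ (x ∨ (z ∨ y)) = 7 ↔ 6 = 6
¬(x ↔ (x → z)) → (((x → x) ∨ z) ↔ (x ∨ (z ∨ y))) = 0 → 6 = 7
¬(((z ↔ x) ∨ x) ↔ z) ↔ (¬(x ↔ (x → z)) → (((x → x) ∨ z) ↔ (x ∨ (z ∨ y)))) = 1 ↔ 7 = 1
((((y ↔ x) → y) → z) → ((x ↔ z) ↔ y)) → (¬(((z ↔ x) ∨ x) ↔ z) ↔ (¬(x ↔ (x → z)) → (((x → x) ∨ z) ↔ (x ∨ (z ∨ y))))) = 4 → 1 = 4

4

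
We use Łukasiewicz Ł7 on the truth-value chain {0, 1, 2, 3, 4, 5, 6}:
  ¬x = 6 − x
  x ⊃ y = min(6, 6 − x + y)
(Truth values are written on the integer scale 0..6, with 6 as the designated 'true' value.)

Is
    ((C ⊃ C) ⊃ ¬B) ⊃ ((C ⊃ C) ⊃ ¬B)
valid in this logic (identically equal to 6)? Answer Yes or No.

Yes

At B = 5, C = 4, for instance:
C ⊃ C = 4 ⊃ 4 = 6
¬B = ¬5 = 1
(C ⊃ C) ⊃ ¬B = 6 ⊃ 1 = 1
((C ⊃ C) ⊃ ¬B) ⊃ ((C ⊃ C) ⊃ ¬B) = 1 ⊃ 1 = 6
and checking the remaining 48 assignments likewise gives ≥ 6 in every case.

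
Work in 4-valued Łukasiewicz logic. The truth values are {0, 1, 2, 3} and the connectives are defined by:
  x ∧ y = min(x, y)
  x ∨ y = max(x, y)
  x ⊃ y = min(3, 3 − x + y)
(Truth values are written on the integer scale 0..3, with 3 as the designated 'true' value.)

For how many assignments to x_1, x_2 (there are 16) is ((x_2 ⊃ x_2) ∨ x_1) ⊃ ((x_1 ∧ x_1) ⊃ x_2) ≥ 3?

x_1 = 0, x_2 = 0 ↦ 3  ≥
x_1 = 0, x_2 = 1 ↦ 3  ≥
x_1 = 0, x_2 = 2 ↦ 3  ≥
x_1 = 0, x_2 = 3 ↦ 3  ≥
x_1 = 1, x_2 = 0 ↦ 2  <
x_1 = 1, x_2 = 1 ↦ 3  ≥
x_1 = 1, x_2 = 2 ↦ 3  ≥
x_1 = 1, x_2 = 3 ↦ 3  ≥
x_1 = 2, x_2 = 0 ↦ 1  <
x_1 = 2, x_2 = 1 ↦ 2  <
x_1 = 2, x_2 = 2 ↦ 3  ≥
x_1 = 2, x_2 = 3 ↦ 3  ≥
x_1 = 3, x_2 = 0 ↦ 0  <
x_1 = 3, x_2 = 1 ↦ 1  <
x_1 = 3, x_2 = 2 ↦ 2  <
x_1 = 3, x_2 = 3 ↦ 3  ≥
So 10 of the 16 assignments meet the threshold.

10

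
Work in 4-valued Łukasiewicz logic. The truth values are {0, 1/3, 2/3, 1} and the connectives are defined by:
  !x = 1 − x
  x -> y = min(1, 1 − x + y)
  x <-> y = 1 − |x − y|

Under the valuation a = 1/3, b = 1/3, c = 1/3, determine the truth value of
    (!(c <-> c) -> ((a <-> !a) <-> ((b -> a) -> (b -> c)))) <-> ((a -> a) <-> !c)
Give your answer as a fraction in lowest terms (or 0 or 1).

c <-> c = 1/3 <-> 1/3 = 1
!(c <-> c) = !1 = 0
!a = !1/3 = 2/3
a <-> !a = 1/3 <-> 2/3 = 2/3
b -> a = 1/3 -> 1/3 = 1
b -> c = 1/3 -> 1/3 = 1
(b -> a) -> (b -> c) = 1 -> 1 = 1
(a <-> !a) <-> ((b -> a) -> (b -> c)) = 2/3 <-> 1 = 2/3
!(c <-> c) -> ((a <-> !a) <-> ((b -> a) -> (b -> c))) = 0 -> 2/3 = 1
a -> a = 1/3 -> 1/3 = 1
!c = !1/3 = 2/3
(a -> a) <-> !c = 1 <-> 2/3 = 2/3
(!(c <-> c) -> ((a <-> !a) <-> ((b -> a) -> (b -> c)))) <-> ((a -> a) <-> !c) = 1 <-> 2/3 = 2/3

2/3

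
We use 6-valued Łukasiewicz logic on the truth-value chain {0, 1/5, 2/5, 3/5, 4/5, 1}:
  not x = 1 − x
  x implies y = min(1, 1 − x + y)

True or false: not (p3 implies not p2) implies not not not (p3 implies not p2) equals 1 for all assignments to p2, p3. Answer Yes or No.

Yes

At p2 = 0, p3 = 4/5, for instance:
not p2 = not 0 = 1
p3 implies not p2 = 4/5 implies 1 = 1
not (p3 implies not p2) = not 1 = 0
not not (p3 implies not p2) = not 0 = 1
not not not (p3 implies not p2) = not 1 = 0
not (p3 implies not p2) implies not not not (p3 implies not p2) = 0 implies 0 = 1
and checking the remaining 35 assignments likewise gives ≥ 1 in every case.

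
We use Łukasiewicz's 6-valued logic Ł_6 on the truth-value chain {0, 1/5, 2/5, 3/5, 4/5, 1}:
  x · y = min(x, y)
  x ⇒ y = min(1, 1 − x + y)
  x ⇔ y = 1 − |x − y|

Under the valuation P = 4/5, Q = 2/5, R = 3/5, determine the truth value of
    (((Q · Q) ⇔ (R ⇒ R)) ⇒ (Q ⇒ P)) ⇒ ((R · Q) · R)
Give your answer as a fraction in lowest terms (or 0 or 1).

2/5

Q · Q = 2/5 · 2/5 = 2/5
R ⇒ R = 3/5 ⇒ 3/5 = 1
(Q · Q) ⇔ (R ⇒ R) = 2/5 ⇔ 1 = 2/5
Q ⇒ P = 2/5 ⇒ 4/5 = 1
((Q · Q) ⇔ (R ⇒ R)) ⇒ (Q ⇒ P) = 2/5 ⇒ 1 = 1
R · Q = 3/5 · 2/5 = 2/5
(R · Q) · R = 2/5 · 3/5 = 2/5
(((Q · Q) ⇔ (R ⇒ R)) ⇒ (Q ⇒ P)) ⇒ ((R · Q) · R) = 1 ⇒ 2/5 = 2/5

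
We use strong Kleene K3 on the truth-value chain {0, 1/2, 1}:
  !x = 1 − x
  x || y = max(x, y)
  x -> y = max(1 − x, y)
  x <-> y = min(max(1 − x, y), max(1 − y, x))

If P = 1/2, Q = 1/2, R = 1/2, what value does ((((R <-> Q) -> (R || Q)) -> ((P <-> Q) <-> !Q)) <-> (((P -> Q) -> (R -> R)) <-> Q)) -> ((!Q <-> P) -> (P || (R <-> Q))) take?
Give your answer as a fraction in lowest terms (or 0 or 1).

1/2

R <-> Q = 1/2 <-> 1/2 = 1/2
R || Q = 1/2 || 1/2 = 1/2
(R <-> Q) -> (R || Q) = 1/2 -> 1/2 = 1/2
P <-> Q = 1/2 <-> 1/2 = 1/2
!Q = !1/2 = 1/2
(P <-> Q) <-> !Q = 1/2 <-> 1/2 = 1/2
((R <-> Q) -> (R || Q)) -> ((P <-> Q) <-> !Q) = 1/2 -> 1/2 = 1/2
P -> Q = 1/2 -> 1/2 = 1/2
R -> R = 1/2 -> 1/2 = 1/2
(P -> Q) -> (R -> R) = 1/2 -> 1/2 = 1/2
((P -> Q) -> (R -> R)) <-> Q = 1/2 <-> 1/2 = 1/2
(((R <-> Q) -> (R || Q)) -> ((P <-> Q) <-> !Q)) <-> (((P -> Q) -> (R -> R)) <-> Q) = 1/2 <-> 1/2 = 1/2
!Q = !1/2 = 1/2
!Q <-> P = 1/2 <-> 1/2 = 1/2
R <-> Q = 1/2 <-> 1/2 = 1/2
P || (R <-> Q) = 1/2 || 1/2 = 1/2
(!Q <-> P) -> (P || (R <-> Q)) = 1/2 -> 1/2 = 1/2
((((R <-> Q) -> (R || Q)) -> ((P <-> Q) <-> !Q)) <-> (((P -> Q) -> (R -> R)) <-> Q)) -> ((!Q <-> P) -> (P || (R <-> Q))) = 1/2 -> 1/2 = 1/2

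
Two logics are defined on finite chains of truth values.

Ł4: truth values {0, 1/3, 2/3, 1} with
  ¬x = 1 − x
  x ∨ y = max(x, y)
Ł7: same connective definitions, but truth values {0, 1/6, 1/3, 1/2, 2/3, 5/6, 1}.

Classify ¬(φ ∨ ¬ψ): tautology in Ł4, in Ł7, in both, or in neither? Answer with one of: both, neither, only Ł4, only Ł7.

neither

In Ł4: at φ = 0, ψ = 0 the value is 0 — not a tautology.
In Ł7: at φ = 0, ψ = 0 the value is 0 — not a tautology.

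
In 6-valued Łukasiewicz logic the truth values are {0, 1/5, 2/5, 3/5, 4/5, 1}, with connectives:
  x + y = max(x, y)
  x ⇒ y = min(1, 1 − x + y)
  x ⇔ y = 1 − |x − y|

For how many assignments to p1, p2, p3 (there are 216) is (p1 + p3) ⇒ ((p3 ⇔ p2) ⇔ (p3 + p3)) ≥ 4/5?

162

value 1: 130 assignments (counts)
value 4/5: 32 assignments (counts)
value 3/5: 24 assignments
value 2/5: 14 assignments
value 1/5: 9 assignments
value 0: 7 assignments
So 162 of the 216 assignments meet the threshold.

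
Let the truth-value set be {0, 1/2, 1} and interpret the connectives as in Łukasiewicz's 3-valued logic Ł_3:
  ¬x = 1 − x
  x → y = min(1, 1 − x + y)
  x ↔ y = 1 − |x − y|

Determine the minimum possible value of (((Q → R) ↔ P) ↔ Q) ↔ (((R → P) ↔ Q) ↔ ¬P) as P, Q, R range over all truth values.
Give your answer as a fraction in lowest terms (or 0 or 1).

Take P = 0, Q = 0, R = 0:
Q → R = 0 → 0 = 1
(Q → R) ↔ P = 1 ↔ 0 = 0
((Q → R) ↔ P) ↔ Q = 0 ↔ 0 = 1
R → P = 0 → 0 = 1
(R → P) ↔ Q = 1 ↔ 0 = 0
¬P = ¬0 = 1
((R → P) ↔ Q) ↔ ¬P = 0 ↔ 1 = 0
(((Q → R) ↔ P) ↔ Q) ↔ (((R → P) ↔ Q) ↔ ¬P) = 1 ↔ 0 = 0
No assignment yields a value below 0, so this is the minimum.

0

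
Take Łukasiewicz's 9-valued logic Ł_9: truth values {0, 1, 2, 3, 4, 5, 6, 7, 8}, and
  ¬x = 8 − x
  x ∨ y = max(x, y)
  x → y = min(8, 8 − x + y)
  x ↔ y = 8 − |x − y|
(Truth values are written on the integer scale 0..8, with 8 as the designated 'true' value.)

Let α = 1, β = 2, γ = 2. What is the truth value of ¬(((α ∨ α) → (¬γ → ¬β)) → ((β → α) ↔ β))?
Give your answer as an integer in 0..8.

α ∨ α = 1 ∨ 1 = 1
¬γ = ¬2 = 6
¬β = ¬2 = 6
¬γ → ¬β = 6 → 6 = 8
(α ∨ α) → (¬γ → ¬β) = 1 → 8 = 8
β → α = 2 → 1 = 7
(β → α) ↔ β = 7 ↔ 2 = 3
((α ∨ α) → (¬γ → ¬β)) → ((β → α) ↔ β) = 8 → 3 = 3
¬(((α ∨ α) → (¬γ → ¬β)) → ((β → α) ↔ β)) = ¬3 = 5

5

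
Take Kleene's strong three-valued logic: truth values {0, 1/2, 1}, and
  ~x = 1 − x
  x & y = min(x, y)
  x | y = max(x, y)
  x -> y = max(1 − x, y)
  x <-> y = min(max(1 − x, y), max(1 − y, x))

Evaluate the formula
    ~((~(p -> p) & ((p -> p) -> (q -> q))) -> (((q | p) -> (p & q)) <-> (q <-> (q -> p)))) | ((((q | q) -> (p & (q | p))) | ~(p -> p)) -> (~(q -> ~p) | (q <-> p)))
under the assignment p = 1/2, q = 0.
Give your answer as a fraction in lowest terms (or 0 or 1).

1/2

p -> p = 1/2 -> 1/2 = 1/2
~(p -> p) = ~1/2 = 1/2
p -> p = 1/2 -> 1/2 = 1/2
q -> q = 0 -> 0 = 1
(p -> p) -> (q -> q) = 1/2 -> 1 = 1
~(p -> p) & ((p -> p) -> (q -> q)) = 1/2 & 1 = 1/2
q | p = 0 | 1/2 = 1/2
p & q = 1/2 & 0 = 0
(q | p) -> (p & q) = 1/2 -> 0 = 1/2
q -> p = 0 -> 1/2 = 1
q <-> (q -> p) = 0 <-> 1 = 0
((q | p) -> (p & q)) <-> (q <-> (q -> p)) = 1/2 <-> 0 = 1/2
(~(p -> p) & ((p -> p) -> (q -> q))) -> (((q | p) -> (p & q)) <-> (q <-> (q -> p))) = 1/2 -> 1/2 = 1/2
~((~(p -> p) & ((p -> p) -> (q -> q))) -> (((q | p) -> (p & q)) <-> (q <-> (q -> p)))) = ~1/2 = 1/2
q | q = 0 | 0 = 0
q | p = 0 | 1/2 = 1/2
p & (q | p) = 1/2 & 1/2 = 1/2
(q | q) -> (p & (q | p)) = 0 -> 1/2 = 1
p -> p = 1/2 -> 1/2 = 1/2
~(p -> p) = ~1/2 = 1/2
((q | q) -> (p & (q | p))) | ~(p -> p) = 1 | 1/2 = 1
~p = ~1/2 = 1/2
q -> ~p = 0 -> 1/2 = 1
~(q -> ~p) = ~1 = 0
q <-> p = 0 <-> 1/2 = 1/2
~(q -> ~p) | (q <-> p) = 0 | 1/2 = 1/2
(((q | q) -> (p & (q | p))) | ~(p -> p)) -> (~(q -> ~p) | (q <-> p)) = 1 -> 1/2 = 1/2
~((~(p -> p) & ((p -> p) -> (q -> q))) -> (((q | p) -> (p & q)) <-> (q <-> (q -> p)))) | ((((q | q) -> (p & (q | p))) | ~(p -> p)) -> (~(q -> ~p) | (q <-> p))) = 1/2 | 1/2 = 1/2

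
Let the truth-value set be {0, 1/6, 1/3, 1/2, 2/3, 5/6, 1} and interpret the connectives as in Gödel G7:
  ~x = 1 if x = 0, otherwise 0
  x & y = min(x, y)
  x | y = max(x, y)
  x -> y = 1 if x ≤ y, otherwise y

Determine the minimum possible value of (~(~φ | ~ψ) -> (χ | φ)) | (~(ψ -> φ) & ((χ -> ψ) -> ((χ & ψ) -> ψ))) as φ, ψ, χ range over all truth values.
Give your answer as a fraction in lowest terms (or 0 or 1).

Take φ = 1/6, ψ = 1/6, χ = 0:
~φ = ~1/6 = 0
~ψ = ~1/6 = 0
~φ | ~ψ = 0 | 0 = 0
~(~φ | ~ψ) = ~0 = 1
χ | φ = 0 | 1/6 = 1/6
~(~φ | ~ψ) -> (χ | φ) = 1 -> 1/6 = 1/6
ψ -> φ = 1/6 -> 1/6 = 1
~(ψ -> φ) = ~1 = 0
χ -> ψ = 0 -> 1/6 = 1
χ & ψ = 0 & 1/6 = 0
(χ & ψ) -> ψ = 0 -> 1/6 = 1
(χ -> ψ) -> ((χ & ψ) -> ψ) = 1 -> 1 = 1
~(ψ -> φ) & ((χ -> ψ) -> ((χ & ψ) -> ψ)) = 0 & 1 = 0
(~(~φ | ~ψ) -> (χ | φ)) | (~(ψ -> φ) & ((χ -> ψ) -> ((χ & ψ) -> ψ))) = 1/6 | 0 = 1/6
No assignment yields a value below 1/6, so this is the minimum.

1/6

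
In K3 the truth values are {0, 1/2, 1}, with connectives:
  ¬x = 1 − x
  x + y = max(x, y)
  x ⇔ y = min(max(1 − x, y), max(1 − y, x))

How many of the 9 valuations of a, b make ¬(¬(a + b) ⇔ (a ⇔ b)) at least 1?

a = 0, b = 0 ↦ 0  <
a = 0, b = 1/2 ↦ 1/2  <
a = 0, b = 1 ↦ 0  <
a = 1/2, b = 0 ↦ 1/2  <
a = 1/2, b = 1/2 ↦ 1/2  <
a = 1/2, b = 1 ↦ 1/2  <
a = 1, b = 0 ↦ 0  <
a = 1, b = 1/2 ↦ 1/2  <
a = 1, b = 1 ↦ 1  ≥
So 1 of the 9 assignments meets the threshold.

1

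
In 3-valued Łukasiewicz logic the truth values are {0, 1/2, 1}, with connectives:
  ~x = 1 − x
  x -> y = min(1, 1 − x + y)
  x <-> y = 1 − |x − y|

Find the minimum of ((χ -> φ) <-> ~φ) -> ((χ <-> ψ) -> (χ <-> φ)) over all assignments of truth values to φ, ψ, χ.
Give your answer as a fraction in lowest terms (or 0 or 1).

Take φ = 1/2, ψ = 1, χ = 1:
χ -> φ = 1 -> 1/2 = 1/2
~φ = ~1/2 = 1/2
(χ -> φ) <-> ~φ = 1/2 <-> 1/2 = 1
χ <-> ψ = 1 <-> 1 = 1
χ <-> φ = 1 <-> 1/2 = 1/2
(χ <-> ψ) -> (χ <-> φ) = 1 -> 1/2 = 1/2
((χ -> φ) <-> ~φ) -> ((χ <-> ψ) -> (χ <-> φ)) = 1 -> 1/2 = 1/2
No assignment yields a value below 1/2, so this is the minimum.

1/2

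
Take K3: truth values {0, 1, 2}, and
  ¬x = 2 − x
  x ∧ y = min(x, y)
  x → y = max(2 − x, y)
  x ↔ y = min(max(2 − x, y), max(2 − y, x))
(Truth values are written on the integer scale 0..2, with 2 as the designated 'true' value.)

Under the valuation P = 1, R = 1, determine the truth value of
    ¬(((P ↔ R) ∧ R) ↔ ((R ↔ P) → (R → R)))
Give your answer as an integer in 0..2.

1

P ↔ R = 1 ↔ 1 = 1
(P ↔ R) ∧ R = 1 ∧ 1 = 1
R ↔ P = 1 ↔ 1 = 1
R → R = 1 → 1 = 1
(R ↔ P) → (R → R) = 1 → 1 = 1
((P ↔ R) ∧ R) ↔ ((R ↔ P) → (R → R)) = 1 ↔ 1 = 1
¬(((P ↔ R) ∧ R) ↔ ((R ↔ P) → (R → R))) = ¬1 = 1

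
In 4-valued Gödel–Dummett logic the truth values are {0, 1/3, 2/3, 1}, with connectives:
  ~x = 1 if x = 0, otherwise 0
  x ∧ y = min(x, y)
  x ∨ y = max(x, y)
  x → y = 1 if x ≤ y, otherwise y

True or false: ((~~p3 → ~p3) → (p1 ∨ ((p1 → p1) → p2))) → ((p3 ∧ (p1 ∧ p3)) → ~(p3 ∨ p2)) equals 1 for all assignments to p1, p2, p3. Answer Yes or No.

Counterexample: take p1 = 1/3, p2 = 0, p3 = 1/3.
~p3 = ~1/3 = 0
~~p3 = ~0 = 1
~p3 = ~1/3 = 0
~~p3 → ~p3 = 1 → 0 = 0
p1 → p1 = 1/3 → 1/3 = 1
(p1 → p1) → p2 = 1 → 0 = 0
p1 ∨ ((p1 → p1) → p2) = 1/3 ∨ 0 = 1/3
(~~p3 → ~p3) → (p1 ∨ ((p1 → p1) → p2)) = 0 → 1/3 = 1
p1 ∧ p3 = 1/3 ∧ 1/3 = 1/3
p3 ∧ (p1 ∧ p3) = 1/3 ∧ 1/3 = 1/3
p3 ∨ p2 = 1/3 ∨ 0 = 1/3
~(p3 ∨ p2) = ~1/3 = 0
(p3 ∧ (p1 ∧ p3)) → ~(p3 ∨ p2) = 1/3 → 0 = 0
((~~p3 → ~p3) → (p1 ∨ ((p1 → p1) → p2))) → ((p3 ∧ (p1 ∧ p3)) → ~(p3 ∨ p2)) = 1 → 0 = 0
This gives 0 ≠ 1.

No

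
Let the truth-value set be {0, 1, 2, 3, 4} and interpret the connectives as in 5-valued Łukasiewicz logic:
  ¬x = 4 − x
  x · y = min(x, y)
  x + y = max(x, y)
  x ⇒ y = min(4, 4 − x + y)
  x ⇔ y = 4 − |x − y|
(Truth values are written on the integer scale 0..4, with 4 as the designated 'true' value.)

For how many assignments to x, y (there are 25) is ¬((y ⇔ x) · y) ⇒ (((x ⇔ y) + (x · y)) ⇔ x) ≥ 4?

value 4: 18 assignments (counts)
value 2: 5 assignments
value 0: 2 assignments
So 18 of the 25 assignments meet the threshold.

18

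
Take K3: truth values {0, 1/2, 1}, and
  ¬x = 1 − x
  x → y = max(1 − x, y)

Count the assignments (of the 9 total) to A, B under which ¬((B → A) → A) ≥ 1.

1

A = 0, B = 0 ↦ 1  ≥
A = 0, B = 1/2 ↦ 1/2  <
A = 0, B = 1 ↦ 0  <
A = 1/2, B = 0 ↦ 1/2  <
A = 1/2, B = 1/2 ↦ 1/2  <
A = 1/2, B = 1 ↦ 1/2  <
A = 1, B = 0 ↦ 0  <
A = 1, B = 1/2 ↦ 0  <
A = 1, B = 1 ↦ 0  <
So 1 of the 9 assignments meets the threshold.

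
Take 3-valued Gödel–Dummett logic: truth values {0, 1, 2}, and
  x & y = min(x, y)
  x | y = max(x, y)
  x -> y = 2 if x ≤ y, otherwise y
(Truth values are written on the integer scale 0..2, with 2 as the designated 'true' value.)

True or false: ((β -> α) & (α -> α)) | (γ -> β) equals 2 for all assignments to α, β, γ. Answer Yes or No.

Counterexample: take α = 0, β = 1, γ = 2.
β -> α = 1 -> 0 = 0
α -> α = 0 -> 0 = 2
(β -> α) & (α -> α) = 0 & 2 = 0
γ -> β = 2 -> 1 = 1
((β -> α) & (α -> α)) | (γ -> β) = 0 | 1 = 1
This gives 1 ≠ 2.

No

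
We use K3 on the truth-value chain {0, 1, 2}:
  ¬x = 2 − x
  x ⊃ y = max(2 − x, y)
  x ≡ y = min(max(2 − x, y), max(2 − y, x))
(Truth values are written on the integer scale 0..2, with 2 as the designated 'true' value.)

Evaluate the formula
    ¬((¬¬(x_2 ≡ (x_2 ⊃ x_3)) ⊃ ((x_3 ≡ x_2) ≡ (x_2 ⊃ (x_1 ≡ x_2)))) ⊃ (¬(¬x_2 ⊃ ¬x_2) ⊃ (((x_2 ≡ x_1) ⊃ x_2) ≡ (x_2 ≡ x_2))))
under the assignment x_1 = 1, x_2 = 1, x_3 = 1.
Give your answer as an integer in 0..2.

1

x_2 ⊃ x_3 = 1 ⊃ 1 = 1
x_2 ≡ (x_2 ⊃ x_3) = 1 ≡ 1 = 1
¬(x_2 ≡ (x_2 ⊃ x_3)) = ¬1 = 1
¬¬(x_2 ≡ (x_2 ⊃ x_3)) = ¬1 = 1
x_3 ≡ x_2 = 1 ≡ 1 = 1
x_1 ≡ x_2 = 1 ≡ 1 = 1
x_2 ⊃ (x_1 ≡ x_2) = 1 ⊃ 1 = 1
(x_3 ≡ x_2) ≡ (x_2 ⊃ (x_1 ≡ x_2)) = 1 ≡ 1 = 1
¬¬(x_2 ≡ (x_2 ⊃ x_3)) ⊃ ((x_3 ≡ x_2) ≡ (x_2 ⊃ (x_1 ≡ x_2))) = 1 ⊃ 1 = 1
¬x_2 = ¬1 = 1
¬x_2 = ¬1 = 1
¬x_2 ⊃ ¬x_2 = 1 ⊃ 1 = 1
¬(¬x_2 ⊃ ¬x_2) = ¬1 = 1
x_2 ≡ x_1 = 1 ≡ 1 = 1
(x_2 ≡ x_1) ⊃ x_2 = 1 ⊃ 1 = 1
x_2 ≡ x_2 = 1 ≡ 1 = 1
((x_2 ≡ x_1) ⊃ x_2) ≡ (x_2 ≡ x_2) = 1 ≡ 1 = 1
¬(¬x_2 ⊃ ¬x_2) ⊃ (((x_2 ≡ x_1) ⊃ x_2) ≡ (x_2 ≡ x_2)) = 1 ⊃ 1 = 1
(¬¬(x_2 ≡ (x_2 ⊃ x_3)) ⊃ ((x_3 ≡ x_2) ≡ (x_2 ⊃ (x_1 ≡ x_2)))) ⊃ (¬(¬x_2 ⊃ ¬x_2) ⊃ (((x_2 ≡ x_1) ⊃ x_2) ≡ (x_2 ≡ x_2))) = 1 ⊃ 1 = 1
¬((¬¬(x_2 ≡ (x_2 ⊃ x_3)) ⊃ ((x_3 ≡ x_2) ≡ (x_2 ⊃ (x_1 ≡ x_2)))) ⊃ (¬(¬x_2 ⊃ ¬x_2) ⊃ (((x_2 ≡ x_1) ⊃ x_2) ≡ (x_2 ≡ x_2)))) = ¬1 = 1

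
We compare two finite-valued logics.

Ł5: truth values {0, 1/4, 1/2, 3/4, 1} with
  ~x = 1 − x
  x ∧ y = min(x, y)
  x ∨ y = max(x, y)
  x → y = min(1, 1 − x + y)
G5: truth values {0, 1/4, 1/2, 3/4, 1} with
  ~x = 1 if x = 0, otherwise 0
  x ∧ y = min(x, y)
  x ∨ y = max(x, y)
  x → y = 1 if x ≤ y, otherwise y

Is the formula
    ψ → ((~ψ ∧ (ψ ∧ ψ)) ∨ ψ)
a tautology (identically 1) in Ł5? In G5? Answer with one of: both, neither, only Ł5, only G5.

both

In Ł5: every assignment gives 1 — tautology.
In G5: every assignment gives 1 — tautology.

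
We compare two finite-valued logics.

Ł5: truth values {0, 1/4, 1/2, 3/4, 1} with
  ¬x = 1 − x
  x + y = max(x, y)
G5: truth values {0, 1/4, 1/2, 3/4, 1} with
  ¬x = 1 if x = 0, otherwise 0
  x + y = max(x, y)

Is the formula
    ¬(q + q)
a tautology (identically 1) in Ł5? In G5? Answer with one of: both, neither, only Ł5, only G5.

In Ł5: at q = 1/4 the value is 3/4 — not a tautology.
In G5: at q = 1/4 the value is 0 — not a tautology.

neither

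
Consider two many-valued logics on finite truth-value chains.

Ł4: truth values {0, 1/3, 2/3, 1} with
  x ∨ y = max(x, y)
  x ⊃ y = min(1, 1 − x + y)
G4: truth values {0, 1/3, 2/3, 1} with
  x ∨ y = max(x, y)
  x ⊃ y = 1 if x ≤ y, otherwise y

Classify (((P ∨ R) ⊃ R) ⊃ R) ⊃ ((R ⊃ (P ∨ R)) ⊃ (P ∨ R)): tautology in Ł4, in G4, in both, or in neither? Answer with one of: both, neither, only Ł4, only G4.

In Ł4: every assignment gives 1 — tautology.
In G4: at P = 1/3, R = 0 the value is 1/3 — not a tautology.

only Ł4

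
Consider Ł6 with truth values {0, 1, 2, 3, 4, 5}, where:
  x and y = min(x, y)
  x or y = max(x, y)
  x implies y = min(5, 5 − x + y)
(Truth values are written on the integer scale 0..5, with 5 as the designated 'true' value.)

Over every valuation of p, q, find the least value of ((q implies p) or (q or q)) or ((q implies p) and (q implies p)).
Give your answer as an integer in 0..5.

3

Take p = 0, q = 2:
q implies p = 2 implies 0 = 3
q or q = 2 or 2 = 2
(q implies p) or (q or q) = 3 or 2 = 3
q implies p = 2 implies 0 = 3
q implies p = 2 implies 0 = 3
(q implies p) and (q implies p) = 3 and 3 = 3
((q implies p) or (q or q)) or ((q implies p) and (q implies p)) = 3 or 3 = 3
No assignment yields a value below 3, so this is the minimum.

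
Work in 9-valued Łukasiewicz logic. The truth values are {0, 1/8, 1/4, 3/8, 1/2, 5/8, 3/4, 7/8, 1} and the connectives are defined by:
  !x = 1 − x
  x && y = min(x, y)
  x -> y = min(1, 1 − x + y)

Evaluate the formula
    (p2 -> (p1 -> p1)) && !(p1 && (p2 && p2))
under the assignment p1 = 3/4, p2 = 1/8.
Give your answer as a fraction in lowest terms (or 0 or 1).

p1 -> p1 = 3/4 -> 3/4 = 1
p2 -> (p1 -> p1) = 1/8 -> 1 = 1
p2 && p2 = 1/8 && 1/8 = 1/8
p1 && (p2 && p2) = 3/4 && 1/8 = 1/8
!(p1 && (p2 && p2)) = !1/8 = 7/8
(p2 -> (p1 -> p1)) && !(p1 && (p2 && p2)) = 1 && 7/8 = 7/8

7/8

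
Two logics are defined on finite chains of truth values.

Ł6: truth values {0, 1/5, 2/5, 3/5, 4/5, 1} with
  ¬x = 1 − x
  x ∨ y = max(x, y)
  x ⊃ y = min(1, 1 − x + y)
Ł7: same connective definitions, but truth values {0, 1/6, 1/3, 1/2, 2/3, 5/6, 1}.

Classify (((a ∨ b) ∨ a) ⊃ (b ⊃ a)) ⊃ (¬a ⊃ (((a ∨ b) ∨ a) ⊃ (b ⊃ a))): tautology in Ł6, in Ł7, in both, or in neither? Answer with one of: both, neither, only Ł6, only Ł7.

In Ł6: every assignment gives 1 — tautology.
In Ł7: every assignment gives 1 — tautology.

both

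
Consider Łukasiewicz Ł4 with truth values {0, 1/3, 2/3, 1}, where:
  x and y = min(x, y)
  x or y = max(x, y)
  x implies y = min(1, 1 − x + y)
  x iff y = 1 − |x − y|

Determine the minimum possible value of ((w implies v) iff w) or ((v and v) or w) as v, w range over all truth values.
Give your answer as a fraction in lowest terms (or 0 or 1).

0

Take v = 0, w = 0:
w implies v = 0 implies 0 = 1
(w implies v) iff w = 1 iff 0 = 0
v and v = 0 and 0 = 0
(v and v) or w = 0 or 0 = 0
((w implies v) iff w) or ((v and v) or w) = 0 or 0 = 0
No assignment yields a value below 0, so this is the minimum.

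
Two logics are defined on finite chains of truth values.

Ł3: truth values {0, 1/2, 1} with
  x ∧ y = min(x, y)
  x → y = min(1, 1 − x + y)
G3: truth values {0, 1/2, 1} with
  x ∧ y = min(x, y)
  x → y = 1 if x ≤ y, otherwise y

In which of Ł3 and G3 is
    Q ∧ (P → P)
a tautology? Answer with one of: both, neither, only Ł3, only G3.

In Ł3: at P = 0, Q = 0 the value is 0 — not a tautology.
In G3: at P = 0, Q = 0 the value is 0 — not a tautology.

neither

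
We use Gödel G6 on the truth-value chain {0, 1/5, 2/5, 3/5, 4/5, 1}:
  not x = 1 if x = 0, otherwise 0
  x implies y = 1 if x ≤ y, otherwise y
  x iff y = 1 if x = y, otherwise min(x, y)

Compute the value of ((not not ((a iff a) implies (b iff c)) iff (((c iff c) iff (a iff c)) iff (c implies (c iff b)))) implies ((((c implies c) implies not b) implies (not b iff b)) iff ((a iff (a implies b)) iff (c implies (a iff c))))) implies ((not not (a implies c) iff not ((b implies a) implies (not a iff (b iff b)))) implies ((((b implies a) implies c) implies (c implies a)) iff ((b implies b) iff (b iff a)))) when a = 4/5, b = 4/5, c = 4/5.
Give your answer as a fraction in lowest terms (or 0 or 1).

a iff a = 4/5 iff 4/5 = 1
b iff c = 4/5 iff 4/5 = 1
(a iff a) implies (b iff c) = 1 implies 1 = 1
not ((a iff a) implies (b iff c)) = not 1 = 0
not not ((a iff a) implies (b iff c)) = not 0 = 1
c iff c = 4/5 iff 4/5 = 1
a iff c = 4/5 iff 4/5 = 1
(c iff c) iff (a iff c) = 1 iff 1 = 1
c iff b = 4/5 iff 4/5 = 1
c implies (c iff b) = 4/5 implies 1 = 1
((c iff c) iff (a iff c)) iff (c implies (c iff b)) = 1 iff 1 = 1
not not ((a iff a) implies (b iff c)) iff (((c iff c) iff (a iff c)) iff (c implies (c iff b))) = 1 iff 1 = 1
c implies c = 4/5 implies 4/5 = 1
not b = not 4/5 = 0
(c implies c) implies not b = 1 implies 0 = 0
not b = not 4/5 = 0
not b iff b = 0 iff 4/5 = 0
((c implies c) implies not b) implies (not b iff b) = 0 implies 0 = 1
a implies b = 4/5 implies 4/5 = 1
a iff (a implies b) = 4/5 iff 1 = 4/5
a iff c = 4/5 iff 4/5 = 1
c implies (a iff c) = 4/5 implies 1 = 1
(a iff (a implies b)) iff (c implies (a iff c)) = 4/5 iff 1 = 4/5
(((c implies c) implies not b) implies (not b iff b)) iff ((a iff (a implies b)) iff (c implies (a iff c))) = 1 iff 4/5 = 4/5
(not not ((a iff a) implies (b iff c)) iff (((c iff c) iff (a iff c)) iff (c implies (c iff b)))) implies ((((c implies c) implies not b) implies (not b iff b)) iff ((a iff (a implies b)) iff (c implies (a iff c)))) = 1 implies 4/5 = 4/5
a implies c = 4/5 implies 4/5 = 1
not (a implies c) = not 1 = 0
not not (a implies c) = not 0 = 1
b implies a = 4/5 implies 4/5 = 1
not a = not 4/5 = 0
b iff b = 4/5 iff 4/5 = 1
not a iff (b iff b) = 0 iff 1 = 0
(b implies a) implies (not a iff (b iff b)) = 1 implies 0 = 0
not ((b implies a) implies (not a iff (b iff b))) = not 0 = 1
not not (a implies c) iff not ((b implies a) implies (not a iff (b iff b))) = 1 iff 1 = 1
b implies a = 4/5 implies 4/5 = 1
(b implies a) implies c = 1 implies 4/5 = 4/5
c implies a = 4/5 implies 4/5 = 1
((b implies a) implies c) implies (c implies a) = 4/5 implies 1 = 1
b implies b = 4/5 implies 4/5 = 1
b iff a = 4/5 iff 4/5 = 1
(b implies b) iff (b iff a) = 1 iff 1 = 1
(((b implies a) implies c) implies (c implies a)) iff ((b implies b) iff (b iff a)) = 1 iff 1 = 1
(not not (a implies c) iff not ((b implies a) implies (not a iff (b iff b)))) implies ((((b implies a) implies c) implies (c implies a)) iff ((b implies b) iff (b iff a))) = 1 implies 1 = 1
((not not ((a iff a) implies (b iff c)) iff (((c iff c) iff (a iff c)) iff (c implies (c iff b)))) implies ((((c implies c) implies not b) implies (not b iff b)) iff ((a iff (a implies b)) iff (c implies (a iff c))))) implies ((not not (a implies c) iff not ((b implies a) implies (not a iff (b iff b)))) implies ((((b implies a) implies c) implies (c implies a)) iff ((b implies b) iff (b iff a)))) = 4/5 implies 1 = 1

1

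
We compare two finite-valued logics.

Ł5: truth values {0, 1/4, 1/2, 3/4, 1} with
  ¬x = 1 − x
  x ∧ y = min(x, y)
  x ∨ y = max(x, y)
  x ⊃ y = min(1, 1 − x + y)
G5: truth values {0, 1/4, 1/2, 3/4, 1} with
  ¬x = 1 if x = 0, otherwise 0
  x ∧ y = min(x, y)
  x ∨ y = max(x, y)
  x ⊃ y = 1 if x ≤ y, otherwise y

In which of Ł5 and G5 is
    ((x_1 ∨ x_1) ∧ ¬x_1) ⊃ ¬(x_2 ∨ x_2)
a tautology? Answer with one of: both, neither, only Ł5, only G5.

only G5

In Ł5: at x_1 = 1/4, x_2 = 1 the value is 3/4 — not a tautology.
In G5: every assignment gives 1 — tautology.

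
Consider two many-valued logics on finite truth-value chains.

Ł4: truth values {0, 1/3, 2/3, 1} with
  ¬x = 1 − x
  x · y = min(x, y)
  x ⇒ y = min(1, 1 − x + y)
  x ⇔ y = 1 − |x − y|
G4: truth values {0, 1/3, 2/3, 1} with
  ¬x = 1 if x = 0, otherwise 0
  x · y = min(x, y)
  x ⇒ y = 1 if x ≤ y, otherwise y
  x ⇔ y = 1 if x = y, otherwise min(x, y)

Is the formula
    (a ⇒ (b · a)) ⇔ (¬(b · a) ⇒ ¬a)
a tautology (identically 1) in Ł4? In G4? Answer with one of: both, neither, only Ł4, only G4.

only Ł4

In Ł4: every assignment gives 1 — tautology.
In G4: at a = 2/3, b = 1/3 the value is 1/3 — not a tautology.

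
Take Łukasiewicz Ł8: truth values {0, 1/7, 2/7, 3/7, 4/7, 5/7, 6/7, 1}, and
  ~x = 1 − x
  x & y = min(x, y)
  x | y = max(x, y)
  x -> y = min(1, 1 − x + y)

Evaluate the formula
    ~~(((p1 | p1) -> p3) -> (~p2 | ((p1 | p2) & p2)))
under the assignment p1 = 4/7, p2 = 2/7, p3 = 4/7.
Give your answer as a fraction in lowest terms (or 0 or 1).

p1 | p1 = 4/7 | 4/7 = 4/7
(p1 | p1) -> p3 = 4/7 -> 4/7 = 1
~p2 = ~2/7 = 5/7
p1 | p2 = 4/7 | 2/7 = 4/7
(p1 | p2) & p2 = 4/7 & 2/7 = 2/7
~p2 | ((p1 | p2) & p2) = 5/7 | 2/7 = 5/7
((p1 | p1) -> p3) -> (~p2 | ((p1 | p2) & p2)) = 1 -> 5/7 = 5/7
~(((p1 | p1) -> p3) -> (~p2 | ((p1 | p2) & p2))) = ~5/7 = 2/7
~~(((p1 | p1) -> p3) -> (~p2 | ((p1 | p2) & p2))) = ~2/7 = 5/7

5/7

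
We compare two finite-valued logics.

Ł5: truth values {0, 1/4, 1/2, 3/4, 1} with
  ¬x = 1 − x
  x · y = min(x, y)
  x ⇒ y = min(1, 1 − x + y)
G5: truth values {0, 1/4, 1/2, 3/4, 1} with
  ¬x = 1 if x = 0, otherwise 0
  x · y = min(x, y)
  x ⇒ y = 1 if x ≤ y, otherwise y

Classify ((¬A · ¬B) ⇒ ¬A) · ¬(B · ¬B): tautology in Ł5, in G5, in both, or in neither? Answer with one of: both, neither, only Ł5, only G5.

only G5

In Ł5: at A = 0, B = 1/4 the value is 3/4 — not a tautology.
In G5: every assignment gives 1 — tautology.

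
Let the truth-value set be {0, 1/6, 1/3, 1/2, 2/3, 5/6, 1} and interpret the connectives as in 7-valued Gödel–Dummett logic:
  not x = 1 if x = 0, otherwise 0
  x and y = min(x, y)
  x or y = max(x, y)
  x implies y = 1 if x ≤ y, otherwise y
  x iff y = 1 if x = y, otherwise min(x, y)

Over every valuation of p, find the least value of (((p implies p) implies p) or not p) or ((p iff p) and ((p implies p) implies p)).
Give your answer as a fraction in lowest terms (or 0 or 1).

Take p = 1/6:
p implies p = 1/6 implies 1/6 = 1
(p implies p) implies p = 1 implies 1/6 = 1/6
not p = not 1/6 = 0
((p implies p) implies p) or not p = 1/6 or 0 = 1/6
p iff p = 1/6 iff 1/6 = 1
p implies p = 1/6 implies 1/6 = 1
(p implies p) implies p = 1 implies 1/6 = 1/6
(p iff p) and ((p implies p) implies p) = 1 and 1/6 = 1/6
(((p implies p) implies p) or not p) or ((p iff p) and ((p implies p) implies p)) = 1/6 or 1/6 = 1/6
No assignment yields a value below 1/6, so this is the minimum.

1/6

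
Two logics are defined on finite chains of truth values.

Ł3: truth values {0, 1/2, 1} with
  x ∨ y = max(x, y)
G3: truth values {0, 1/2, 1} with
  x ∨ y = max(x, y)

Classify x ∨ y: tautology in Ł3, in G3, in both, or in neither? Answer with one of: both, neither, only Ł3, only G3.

neither

In Ł3: at x = 0, y = 0 the value is 0 — not a tautology.
In G3: at x = 0, y = 0 the value is 0 — not a tautology.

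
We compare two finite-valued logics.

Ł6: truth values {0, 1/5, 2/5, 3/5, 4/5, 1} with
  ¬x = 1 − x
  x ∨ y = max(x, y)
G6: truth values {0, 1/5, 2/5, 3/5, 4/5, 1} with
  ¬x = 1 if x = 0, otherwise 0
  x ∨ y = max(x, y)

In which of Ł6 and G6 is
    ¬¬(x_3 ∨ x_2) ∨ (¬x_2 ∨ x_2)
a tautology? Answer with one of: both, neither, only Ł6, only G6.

In Ł6: at x_2 = 1/5, x_3 = 0 the value is 4/5 — not a tautology.
In G6: every assignment gives 1 — tautology.

only G6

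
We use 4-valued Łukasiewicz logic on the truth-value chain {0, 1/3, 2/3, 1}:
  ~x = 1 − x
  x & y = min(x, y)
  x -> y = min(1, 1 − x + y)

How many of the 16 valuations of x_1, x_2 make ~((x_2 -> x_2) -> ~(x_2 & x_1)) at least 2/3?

x_1 = 0, x_2 = 0 ↦ 0  <
x_1 = 0, x_2 = 1/3 ↦ 0  <
x_1 = 0, x_2 = 2/3 ↦ 0  <
x_1 = 0, x_2 = 1 ↦ 0  <
x_1 = 1/3, x_2 = 0 ↦ 0  <
x_1 = 1/3, x_2 = 1/3 ↦ 1/3  <
x_1 = 1/3, x_2 = 2/3 ↦ 1/3  <
x_1 = 1/3, x_2 = 1 ↦ 1/3  <
x_1 = 2/3, x_2 = 0 ↦ 0  <
x_1 = 2/3, x_2 = 1/3 ↦ 1/3  <
x_1 = 2/3, x_2 = 2/3 ↦ 2/3  ≥
x_1 = 2/3, x_2 = 1 ↦ 2/3  ≥
x_1 = 1, x_2 = 0 ↦ 0  <
x_1 = 1, x_2 = 1/3 ↦ 1/3  <
x_1 = 1, x_2 = 2/3 ↦ 2/3  ≥
x_1 = 1, x_2 = 1 ↦ 1  ≥
So 4 of the 16 assignments meet the threshold.

4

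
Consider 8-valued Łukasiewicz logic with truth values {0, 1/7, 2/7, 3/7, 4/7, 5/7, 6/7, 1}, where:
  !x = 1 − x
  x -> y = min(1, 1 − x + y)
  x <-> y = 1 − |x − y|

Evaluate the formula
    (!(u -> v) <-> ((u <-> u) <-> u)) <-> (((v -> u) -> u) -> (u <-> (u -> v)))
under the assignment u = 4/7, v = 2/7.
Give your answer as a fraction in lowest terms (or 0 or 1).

5/7

u -> v = 4/7 -> 2/7 = 5/7
!(u -> v) = !5/7 = 2/7
u <-> u = 4/7 <-> 4/7 = 1
(u <-> u) <-> u = 1 <-> 4/7 = 4/7
!(u -> v) <-> ((u <-> u) <-> u) = 2/7 <-> 4/7 = 5/7
v -> u = 2/7 -> 4/7 = 1
(v -> u) -> u = 1 -> 4/7 = 4/7
u -> v = 4/7 -> 2/7 = 5/7
u <-> (u -> v) = 4/7 <-> 5/7 = 6/7
((v -> u) -> u) -> (u <-> (u -> v)) = 4/7 -> 6/7 = 1
(!(u -> v) <-> ((u <-> u) <-> u)) <-> (((v -> u) -> u) -> (u <-> (u -> v))) = 5/7 <-> 1 = 5/7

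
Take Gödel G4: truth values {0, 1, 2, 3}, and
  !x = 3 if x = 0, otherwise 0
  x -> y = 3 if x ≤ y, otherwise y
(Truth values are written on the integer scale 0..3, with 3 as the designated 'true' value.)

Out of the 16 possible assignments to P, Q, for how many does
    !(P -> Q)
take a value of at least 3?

P = 0, Q = 0 ↦ 0  <
P = 0, Q = 1 ↦ 0  <
P = 0, Q = 2 ↦ 0  <
P = 0, Q = 3 ↦ 0  <
P = 1, Q = 0 ↦ 3  ≥
P = 1, Q = 1 ↦ 0  <
P = 1, Q = 2 ↦ 0  <
P = 1, Q = 3 ↦ 0  <
P = 2, Q = 0 ↦ 3  ≥
P = 2, Q = 1 ↦ 0  <
P = 2, Q = 2 ↦ 0  <
P = 2, Q = 3 ↦ 0  <
P = 3, Q = 0 ↦ 3  ≥
P = 3, Q = 1 ↦ 0  <
P = 3, Q = 2 ↦ 0  <
P = 3, Q = 3 ↦ 0  <
So 3 of the 16 assignments meet the threshold.

3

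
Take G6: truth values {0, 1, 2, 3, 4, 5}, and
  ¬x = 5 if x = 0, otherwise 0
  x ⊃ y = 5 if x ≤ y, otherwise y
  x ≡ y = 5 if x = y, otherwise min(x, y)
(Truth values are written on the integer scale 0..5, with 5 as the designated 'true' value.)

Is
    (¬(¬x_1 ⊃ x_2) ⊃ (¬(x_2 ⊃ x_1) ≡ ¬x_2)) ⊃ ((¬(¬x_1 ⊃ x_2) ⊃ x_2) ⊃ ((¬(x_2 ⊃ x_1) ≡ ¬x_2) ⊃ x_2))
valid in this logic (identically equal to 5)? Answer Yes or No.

No

Counterexample: take x_1 = 1, x_2 = 1.
¬x_1 = ¬1 = 0
¬x_1 ⊃ x_2 = 0 ⊃ 1 = 5
¬(¬x_1 ⊃ x_2) = ¬5 = 0
x_2 ⊃ x_1 = 1 ⊃ 1 = 5
¬(x_2 ⊃ x_1) = ¬5 = 0
¬x_2 = ¬1 = 0
¬(x_2 ⊃ x_1) ≡ ¬x_2 = 0 ≡ 0 = 5
¬(¬x_1 ⊃ x_2) ⊃ (¬(x_2 ⊃ x_1) ≡ ¬x_2) = 0 ⊃ 5 = 5
¬x_1 = ¬1 = 0
¬x_1 ⊃ x_2 = 0 ⊃ 1 = 5
¬(¬x_1 ⊃ x_2) = ¬5 = 0
¬(¬x_1 ⊃ x_2) ⊃ x_2 = 0 ⊃ 1 = 5
x_2 ⊃ x_1 = 1 ⊃ 1 = 5
¬(x_2 ⊃ x_1) = ¬5 = 0
¬x_2 = ¬1 = 0
¬(x_2 ⊃ x_1) ≡ ¬x_2 = 0 ≡ 0 = 5
(¬(x_2 ⊃ x_1) ≡ ¬x_2) ⊃ x_2 = 5 ⊃ 1 = 1
(¬(¬x_1 ⊃ x_2) ⊃ x_2) ⊃ ((¬(x_2 ⊃ x_1) ≡ ¬x_2) ⊃ x_2) = 5 ⊃ 1 = 1
(¬(¬x_1 ⊃ x_2) ⊃ (¬(x_2 ⊃ x_1) ≡ ¬x_2)) ⊃ ((¬(¬x_1 ⊃ x_2) ⊃ x_2) ⊃ ((¬(x_2 ⊃ x_1) ≡ ¬x_2) ⊃ x_2)) = 5 ⊃ 1 = 1
This gives 1 ≠ 5.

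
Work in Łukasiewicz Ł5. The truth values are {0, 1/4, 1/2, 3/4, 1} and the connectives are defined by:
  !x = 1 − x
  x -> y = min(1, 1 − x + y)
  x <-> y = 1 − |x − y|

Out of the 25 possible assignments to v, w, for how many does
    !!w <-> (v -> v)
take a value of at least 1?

5

value 1: 5 assignments (counts)
value 3/4: 5 assignments
value 1/2: 5 assignments
value 1/4: 5 assignments
value 0: 5 assignments
So 5 of the 25 assignments meet the threshold.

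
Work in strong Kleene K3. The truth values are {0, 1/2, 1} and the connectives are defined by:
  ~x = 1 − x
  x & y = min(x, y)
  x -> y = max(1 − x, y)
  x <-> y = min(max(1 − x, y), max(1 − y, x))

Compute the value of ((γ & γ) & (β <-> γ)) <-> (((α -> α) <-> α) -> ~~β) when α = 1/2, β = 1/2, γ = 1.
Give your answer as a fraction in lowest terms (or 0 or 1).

γ & γ = 1 & 1 = 1
β <-> γ = 1/2 <-> 1 = 1/2
(γ & γ) & (β <-> γ) = 1 & 1/2 = 1/2
α -> α = 1/2 -> 1/2 = 1/2
(α -> α) <-> α = 1/2 <-> 1/2 = 1/2
~β = ~1/2 = 1/2
~~β = ~1/2 = 1/2
((α -> α) <-> α) -> ~~β = 1/2 -> 1/2 = 1/2
((γ & γ) & (β <-> γ)) <-> (((α -> α) <-> α) -> ~~β) = 1/2 <-> 1/2 = 1/2

1/2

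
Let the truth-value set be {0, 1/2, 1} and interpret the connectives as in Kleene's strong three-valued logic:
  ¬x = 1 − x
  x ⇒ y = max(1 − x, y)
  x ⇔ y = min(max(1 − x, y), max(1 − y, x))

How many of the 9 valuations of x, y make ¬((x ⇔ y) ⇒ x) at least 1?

x = 0, y = 0 ↦ 1  ≥
x = 0, y = 1/2 ↦ 1/2  <
x = 0, y = 1 ↦ 0  <
x = 1/2, y = 0 ↦ 1/2  <
x = 1/2, y = 1/2 ↦ 1/2  <
x = 1/2, y = 1 ↦ 1/2  <
x = 1, y = 0 ↦ 0  <
x = 1, y = 1/2 ↦ 0  <
x = 1, y = 1 ↦ 0  <
So 1 of the 9 assignments meets the threshold.

1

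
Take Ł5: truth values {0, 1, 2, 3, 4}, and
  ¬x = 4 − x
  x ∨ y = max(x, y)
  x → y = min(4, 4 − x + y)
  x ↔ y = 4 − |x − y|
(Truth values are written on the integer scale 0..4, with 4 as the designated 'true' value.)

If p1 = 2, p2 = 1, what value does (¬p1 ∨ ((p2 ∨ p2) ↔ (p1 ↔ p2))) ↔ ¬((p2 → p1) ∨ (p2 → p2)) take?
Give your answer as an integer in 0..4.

¬p1 = ¬2 = 2
p2 ∨ p2 = 1 ∨ 1 = 1
p1 ↔ p2 = 2 ↔ 1 = 3
(p2 ∨ p2) ↔ (p1 ↔ p2) = 1 ↔ 3 = 2
¬p1 ∨ ((p2 ∨ p2) ↔ (p1 ↔ p2)) = 2 ∨ 2 = 2
p2 → p1 = 1 → 2 = 4
p2 → p2 = 1 → 1 = 4
(p2 → p1) ∨ (p2 → p2) = 4 ∨ 4 = 4
¬((p2 → p1) ∨ (p2 → p2)) = ¬4 = 0
(¬p1 ∨ ((p2 ∨ p2) ↔ (p1 ↔ p2))) ↔ ¬((p2 → p1) ∨ (p2 → p2)) = 2 ↔ 0 = 2

2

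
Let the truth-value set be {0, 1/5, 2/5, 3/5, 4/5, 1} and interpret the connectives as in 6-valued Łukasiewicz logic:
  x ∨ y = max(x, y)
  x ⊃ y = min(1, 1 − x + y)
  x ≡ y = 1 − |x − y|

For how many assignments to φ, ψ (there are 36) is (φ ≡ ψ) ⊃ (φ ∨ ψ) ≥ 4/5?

28

value 1: 23 assignments (counts)
value 4/5: 5 assignments (counts)
value 3/5: 3 assignments
value 2/5: 3 assignments
value 1/5: 1 assignment
value 0: 1 assignment
So 28 of the 36 assignments meet the threshold.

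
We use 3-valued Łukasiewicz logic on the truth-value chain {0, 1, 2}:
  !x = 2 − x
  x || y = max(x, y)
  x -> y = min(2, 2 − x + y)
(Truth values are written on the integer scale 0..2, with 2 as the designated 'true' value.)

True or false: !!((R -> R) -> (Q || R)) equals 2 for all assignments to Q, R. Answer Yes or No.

No

Counterexample: take Q = 0, R = 0.
R -> R = 0 -> 0 = 2
Q || R = 0 || 0 = 0
(R -> R) -> (Q || R) = 2 -> 0 = 0
!((R -> R) -> (Q || R)) = !0 = 2
!!((R -> R) -> (Q || R)) = !2 = 0
This gives 0 ≠ 2.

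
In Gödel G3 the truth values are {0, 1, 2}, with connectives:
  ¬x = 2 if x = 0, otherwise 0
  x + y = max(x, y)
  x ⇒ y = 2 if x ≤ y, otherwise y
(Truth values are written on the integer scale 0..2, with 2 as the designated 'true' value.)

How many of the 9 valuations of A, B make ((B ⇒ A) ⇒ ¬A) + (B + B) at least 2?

A = 0, B = 0 ↦ 2  ≥
A = 0, B = 1 ↦ 2  ≥
A = 0, B = 2 ↦ 2  ≥
A = 1, B = 0 ↦ 0  <
A = 1, B = 1 ↦ 1  <
A = 1, B = 2 ↦ 2  ≥
A = 2, B = 0 ↦ 0  <
A = 2, B = 1 ↦ 1  <
A = 2, B = 2 ↦ 2  ≥
So 5 of the 9 assignments meet the threshold.

5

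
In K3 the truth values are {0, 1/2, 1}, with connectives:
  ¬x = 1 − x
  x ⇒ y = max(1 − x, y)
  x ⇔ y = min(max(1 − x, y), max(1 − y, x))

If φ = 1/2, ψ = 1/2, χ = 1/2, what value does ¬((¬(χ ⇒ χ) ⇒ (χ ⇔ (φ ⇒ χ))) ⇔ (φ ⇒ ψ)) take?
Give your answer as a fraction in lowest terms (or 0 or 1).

1/2

χ ⇒ χ = 1/2 ⇒ 1/2 = 1/2
¬(χ ⇒ χ) = ¬1/2 = 1/2
φ ⇒ χ = 1/2 ⇒ 1/2 = 1/2
χ ⇔ (φ ⇒ χ) = 1/2 ⇔ 1/2 = 1/2
¬(χ ⇒ χ) ⇒ (χ ⇔ (φ ⇒ χ)) = 1/2 ⇒ 1/2 = 1/2
φ ⇒ ψ = 1/2 ⇒ 1/2 = 1/2
(¬(χ ⇒ χ) ⇒ (χ ⇔ (φ ⇒ χ))) ⇔ (φ ⇒ ψ) = 1/2 ⇔ 1/2 = 1/2
¬((¬(χ ⇒ χ) ⇒ (χ ⇔ (φ ⇒ χ))) ⇔ (φ ⇒ ψ)) = ¬1/2 = 1/2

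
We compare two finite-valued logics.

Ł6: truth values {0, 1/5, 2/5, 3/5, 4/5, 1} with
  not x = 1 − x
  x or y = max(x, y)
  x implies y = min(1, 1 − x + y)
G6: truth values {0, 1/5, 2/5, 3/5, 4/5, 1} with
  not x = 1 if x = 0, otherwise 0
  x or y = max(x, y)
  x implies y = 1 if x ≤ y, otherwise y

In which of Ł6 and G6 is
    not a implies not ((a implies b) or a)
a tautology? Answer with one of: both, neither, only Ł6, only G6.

neither

In Ł6: at a = 0, b = 0 the value is 0 — not a tautology.
In G6: at a = 0, b = 0 the value is 0 — not a tautology.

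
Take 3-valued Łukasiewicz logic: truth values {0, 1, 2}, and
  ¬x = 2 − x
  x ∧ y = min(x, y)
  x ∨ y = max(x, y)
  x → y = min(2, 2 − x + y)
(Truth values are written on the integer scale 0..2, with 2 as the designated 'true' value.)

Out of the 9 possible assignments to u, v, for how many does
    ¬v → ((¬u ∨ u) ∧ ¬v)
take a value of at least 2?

u = 0, v = 0 ↦ 2  ≥
u = 0, v = 1 ↦ 2  ≥
u = 0, v = 2 ↦ 2  ≥
u = 1, v = 0 ↦ 1  <
u = 1, v = 1 ↦ 2  ≥
u = 1, v = 2 ↦ 2  ≥
u = 2, v = 0 ↦ 2  ≥
u = 2, v = 1 ↦ 2  ≥
u = 2, v = 2 ↦ 2  ≥
So 8 of the 9 assignments meet the threshold.

8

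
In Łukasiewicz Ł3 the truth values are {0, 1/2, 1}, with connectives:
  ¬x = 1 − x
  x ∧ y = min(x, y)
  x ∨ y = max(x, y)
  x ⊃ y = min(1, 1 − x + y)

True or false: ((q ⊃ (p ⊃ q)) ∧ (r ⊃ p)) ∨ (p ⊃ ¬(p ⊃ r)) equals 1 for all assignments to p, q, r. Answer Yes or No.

Counterexample: take p = 1/2, q = 0, r = 1.
p ⊃ q = 1/2 ⊃ 0 = 1/2
q ⊃ (p ⊃ q) = 0 ⊃ 1/2 = 1
r ⊃ p = 1 ⊃ 1/2 = 1/2
(q ⊃ (p ⊃ q)) ∧ (r ⊃ p) = 1 ∧ 1/2 = 1/2
p ⊃ r = 1/2 ⊃ 1 = 1
¬(p ⊃ r) = ¬1 = 0
p ⊃ ¬(p ⊃ r) = 1/2 ⊃ 0 = 1/2
((q ⊃ (p ⊃ q)) ∧ (r ⊃ p)) ∨ (p ⊃ ¬(p ⊃ r)) = 1/2 ∨ 1/2 = 1/2
This gives 1/2 ≠ 1.

No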